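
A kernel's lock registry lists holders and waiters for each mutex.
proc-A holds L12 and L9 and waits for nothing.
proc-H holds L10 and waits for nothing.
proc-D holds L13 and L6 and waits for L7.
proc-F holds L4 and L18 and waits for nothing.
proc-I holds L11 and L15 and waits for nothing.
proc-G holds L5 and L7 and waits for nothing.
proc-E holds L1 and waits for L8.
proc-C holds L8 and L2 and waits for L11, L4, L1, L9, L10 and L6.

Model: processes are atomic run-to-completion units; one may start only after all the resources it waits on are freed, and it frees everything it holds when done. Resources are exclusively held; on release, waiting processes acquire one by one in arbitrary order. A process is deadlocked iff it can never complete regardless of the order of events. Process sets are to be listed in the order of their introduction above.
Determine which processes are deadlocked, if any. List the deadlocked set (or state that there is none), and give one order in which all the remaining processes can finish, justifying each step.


The deadlocked set is proc-E and proc-C.
Key observation: the waits loop around proc-E -> proc-C -> proc-E with no way out; no other process is dragged down with it.
A valid finishing order for the others: proc-A, proc-G, proc-F, proc-H, proc-D, proc-I.
Check, step by step:
  proc-A waits on nothing -> runs at once and releases L12 and L9
  proc-G waits on nothing -> runs at once and releases L5 and L7
  proc-F waits on nothing -> runs at once and releases L4 and L18
  proc-H waits on nothing -> runs at once and releases L10
  run proc-D (all its waits — L7 — are resolved); releases L13 and L6
  proc-I waits on nothing -> runs at once and releases L11 and L15


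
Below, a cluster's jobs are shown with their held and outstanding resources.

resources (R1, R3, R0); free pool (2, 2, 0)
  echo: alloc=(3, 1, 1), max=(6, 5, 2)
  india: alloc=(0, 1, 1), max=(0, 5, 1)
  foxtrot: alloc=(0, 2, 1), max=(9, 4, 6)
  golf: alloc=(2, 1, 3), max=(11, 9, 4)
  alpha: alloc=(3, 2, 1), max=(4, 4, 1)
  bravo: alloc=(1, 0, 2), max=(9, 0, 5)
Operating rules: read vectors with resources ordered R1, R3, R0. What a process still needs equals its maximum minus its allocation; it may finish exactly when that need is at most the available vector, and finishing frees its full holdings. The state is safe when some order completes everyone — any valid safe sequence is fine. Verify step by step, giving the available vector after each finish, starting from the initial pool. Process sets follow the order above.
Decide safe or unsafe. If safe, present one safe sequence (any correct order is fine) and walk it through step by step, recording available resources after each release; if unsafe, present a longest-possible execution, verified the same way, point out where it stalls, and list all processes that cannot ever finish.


The state is SAFE; one workable sequence: alpha, echo, india, bravo, foxtrot, golf.
Key observation: at alpha the run first touches a limit — (1, 2, 0) against (2, 2, 0), exact on a resource it actually requests.
Check, step by step:
  pool = (2, 2, 0)
  alpha needs (1, 2, 0) <= (2, 2, 0) -> finishes; pool += (3, 2, 1) = (5, 4, 1)
  echo needs (3, 4, 1) <= (5, 4, 1) -> finishes; pool += (3, 1, 1) = (8, 5, 2)
  india needs (0, 4, 0) <= (8, 5, 2) -> finishes; pool += (0, 1, 1) = (8, 6, 3)
  bravo needs (8, 0, 3) <= (8, 6, 3) -> finishes; pool += (1, 0, 2) = (9, 6, 5)
  foxtrot needs (9, 2, 5) <= (9, 6, 5) -> finishes; pool += (0, 2, 1) = (9, 8, 6)
  golf needs (9, 8, 1) <= (9, 8, 6) -> finishes; pool += (2, 1, 3) = (11, 9, 9)


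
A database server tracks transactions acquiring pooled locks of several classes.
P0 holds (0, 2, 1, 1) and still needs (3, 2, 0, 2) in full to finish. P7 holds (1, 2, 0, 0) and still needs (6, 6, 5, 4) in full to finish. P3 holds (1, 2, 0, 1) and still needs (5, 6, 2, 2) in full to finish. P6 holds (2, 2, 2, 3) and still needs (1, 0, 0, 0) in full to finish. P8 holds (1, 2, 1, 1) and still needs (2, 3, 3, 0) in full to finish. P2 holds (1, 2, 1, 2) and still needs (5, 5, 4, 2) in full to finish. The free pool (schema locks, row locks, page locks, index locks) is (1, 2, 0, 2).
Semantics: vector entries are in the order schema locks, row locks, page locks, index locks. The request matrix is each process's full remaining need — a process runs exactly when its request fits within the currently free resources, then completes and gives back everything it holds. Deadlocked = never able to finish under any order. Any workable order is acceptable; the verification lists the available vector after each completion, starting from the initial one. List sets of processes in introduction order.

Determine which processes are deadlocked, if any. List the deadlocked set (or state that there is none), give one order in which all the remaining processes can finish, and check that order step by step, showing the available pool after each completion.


Deadlocked set: P7, P3 and P2.
Key observation: P6, P0, P8 can finish, but then (4, 8, 4, 7) is all there is, and the blocked group's schema locks demands exceed it.
One completion order for the rest: P6, P0, P8. Walking it through:
  pool = (1, 2, 0, 2)
  P6: need (1, 0, 0, 0) fits (1, 2, 0, 2); releases (2, 2, 2, 3), pool now (3, 4, 2, 5)
  P0: need (3, 2, 0, 2) fits (3, 4, 2, 5); releases (0, 2, 1, 1), pool now (3, 6, 3, 6)
  P8: need (2, 3, 3, 0) fits (3, 6, 3, 6); releases (1, 2, 1, 1), pool now (4, 8, 4, 7)
The stuck group stays short no matter what:
  blocked: P7 wants (6, 6, 5, 4), pool (4, 8, 4, 7) — not enough schema locks and page locks
  blocked: P3 wants (5, 6, 2, 2), pool (4, 8, 4, 7) — not enough schema locks
  blocked: P2 wants (5, 5, 4, 2), pool (4, 8, 4, 7) — not enough schema locks


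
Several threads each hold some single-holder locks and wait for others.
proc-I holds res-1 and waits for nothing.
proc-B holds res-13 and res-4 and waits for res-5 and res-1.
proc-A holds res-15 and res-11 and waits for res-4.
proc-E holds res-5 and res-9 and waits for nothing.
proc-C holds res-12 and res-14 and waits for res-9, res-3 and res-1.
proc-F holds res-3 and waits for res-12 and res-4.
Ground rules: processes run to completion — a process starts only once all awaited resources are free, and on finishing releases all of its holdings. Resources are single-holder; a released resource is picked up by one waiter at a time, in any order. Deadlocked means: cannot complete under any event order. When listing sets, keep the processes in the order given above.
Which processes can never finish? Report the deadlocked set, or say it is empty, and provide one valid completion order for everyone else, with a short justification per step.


The deadlocked set is proc-C and proc-F.
Key observation: the cycle proc-C -> proc-F -> proc-C can never break — each member waits on the next; no other process is dragged down with it.
A valid finishing order for the others: proc-E, proc-I, proc-B, proc-A.
Step-by-step check:
  proc-E: no waits; runs immediately, freeing res-5 and res-9
  proc-I: no waits; runs immediately, freeing res-1
  proc-B waits on res-5 and res-1 — all released -> runs and releases res-13 and res-4
  proc-A waits on res-4 — all released -> runs and releases res-15 and res-11


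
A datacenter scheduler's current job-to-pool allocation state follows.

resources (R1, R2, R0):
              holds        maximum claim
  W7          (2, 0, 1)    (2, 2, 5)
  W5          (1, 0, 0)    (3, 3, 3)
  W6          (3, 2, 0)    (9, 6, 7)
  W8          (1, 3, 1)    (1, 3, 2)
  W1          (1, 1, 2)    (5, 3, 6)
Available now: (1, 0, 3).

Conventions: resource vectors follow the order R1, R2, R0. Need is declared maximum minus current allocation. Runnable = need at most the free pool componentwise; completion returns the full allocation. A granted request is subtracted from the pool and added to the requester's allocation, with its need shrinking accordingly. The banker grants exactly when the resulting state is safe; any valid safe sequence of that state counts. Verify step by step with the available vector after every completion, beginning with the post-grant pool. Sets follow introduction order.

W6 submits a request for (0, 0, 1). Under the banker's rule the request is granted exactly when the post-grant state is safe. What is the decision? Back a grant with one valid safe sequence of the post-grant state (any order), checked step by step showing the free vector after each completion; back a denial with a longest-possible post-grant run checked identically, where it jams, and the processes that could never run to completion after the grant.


DENY: after the grant no complete ordering would exist.
Key observation: once W8, W5 finish, the pool peaks at (3, 3, 3) — and every remaining process still needs more R0 than that.
After a pretend grant, a maximal execution: W8, W5 — then nothing else fits. Verifying each step:
  pool = (1, 0, 2)
  W8 needs (0, 0, 1) <= (1, 0, 2) -> finishes; pool += (1, 3, 1) = (2, 3, 3)
  W5 needs (2, 3, 3) <= (2, 3, 3) -> finishes; pool += (1, 0, 0) = (3, 3, 3)
  W7 cannot run: need (0, 2, 4) vs free (3, 3, 3) (insufficient R0)
  W6 cannot run: need (6, 4, 6) vs free (3, 3, 3) (insufficient R1, R2 and R0)
  W1 cannot run: need (4, 2, 4) vs free (3, 3, 3) (insufficient R1 and R0)
Post-grant, the permanently blocked set is W7, W6 and W1.


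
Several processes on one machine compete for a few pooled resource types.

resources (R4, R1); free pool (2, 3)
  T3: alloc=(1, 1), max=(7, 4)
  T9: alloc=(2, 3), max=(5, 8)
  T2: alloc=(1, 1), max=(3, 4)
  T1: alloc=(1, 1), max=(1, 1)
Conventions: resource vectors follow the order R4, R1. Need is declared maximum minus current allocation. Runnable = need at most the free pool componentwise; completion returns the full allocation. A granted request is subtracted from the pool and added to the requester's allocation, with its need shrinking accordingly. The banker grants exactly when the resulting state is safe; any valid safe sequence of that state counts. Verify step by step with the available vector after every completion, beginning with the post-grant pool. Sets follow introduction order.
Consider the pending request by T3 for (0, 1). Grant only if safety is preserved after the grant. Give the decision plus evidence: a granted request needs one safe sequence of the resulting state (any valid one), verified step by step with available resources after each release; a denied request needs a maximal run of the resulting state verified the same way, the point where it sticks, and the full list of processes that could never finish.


DENY. Granting would leave the state unsafe.
Key observation: after T1, T2 the pool peaks at (4, 4), and each blocked process is short somewhere: T3 on R4; T9 on R1.
On the post-grant state, T1, T2 is a maximal run — nothing extends it. Verifying each step:
  pool = (2, 2)
  run T1 (needs (0, 0), free (2, 2)); after release of (1, 1) the pool is (3, 3)
  run T2 (needs (2, 3), free (3, 3)); after release of (1, 1) the pool is (4, 4)
  blocked: T3 wants (6, 2), pool (4, 4) — not enough R4
  blocked: T9 wants (3, 5), pool (4, 4) — not enough R1
Had the request been granted, T3 and T9 could never finish.


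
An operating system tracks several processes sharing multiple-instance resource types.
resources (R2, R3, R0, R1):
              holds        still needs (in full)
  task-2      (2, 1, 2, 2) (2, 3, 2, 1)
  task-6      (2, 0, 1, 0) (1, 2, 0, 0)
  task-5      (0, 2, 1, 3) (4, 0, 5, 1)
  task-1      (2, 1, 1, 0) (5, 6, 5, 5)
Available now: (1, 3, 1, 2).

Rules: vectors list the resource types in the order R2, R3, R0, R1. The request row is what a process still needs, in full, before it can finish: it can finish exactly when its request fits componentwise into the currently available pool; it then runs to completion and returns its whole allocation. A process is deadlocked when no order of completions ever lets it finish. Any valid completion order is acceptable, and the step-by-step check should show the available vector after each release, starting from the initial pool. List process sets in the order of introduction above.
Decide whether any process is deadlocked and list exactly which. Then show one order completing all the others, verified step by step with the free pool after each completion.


The deadlocked set is task-5 and task-1.
Key observation: R0 is the bottleneck — with task-6, task-2 done the pool holds (5, 4, 4, 4), short of every remaining need.
A valid finishing order for the others: task-6, task-2. Check, step by step:
  pool = (1, 3, 1, 2)
  task-6 needs (1, 2, 0, 0) <= (1, 3, 1, 2) -> finishes; pool += (2, 0, 1, 0) = (3, 3, 2, 2)
  task-2 needs (2, 3, 2, 1) <= (3, 3, 2, 2) -> finishes; pool += (2, 1, 2, 2) = (5, 4, 4, 4)
None of the blocked processes ever fits:
  blocked: task-5 wants (4, 0, 5, 1), pool (5, 4, 4, 4) — not enough R0
  blocked: task-1 wants (5, 6, 5, 5), pool (5, 4, 4, 4) — not enough R3, R0 and R1


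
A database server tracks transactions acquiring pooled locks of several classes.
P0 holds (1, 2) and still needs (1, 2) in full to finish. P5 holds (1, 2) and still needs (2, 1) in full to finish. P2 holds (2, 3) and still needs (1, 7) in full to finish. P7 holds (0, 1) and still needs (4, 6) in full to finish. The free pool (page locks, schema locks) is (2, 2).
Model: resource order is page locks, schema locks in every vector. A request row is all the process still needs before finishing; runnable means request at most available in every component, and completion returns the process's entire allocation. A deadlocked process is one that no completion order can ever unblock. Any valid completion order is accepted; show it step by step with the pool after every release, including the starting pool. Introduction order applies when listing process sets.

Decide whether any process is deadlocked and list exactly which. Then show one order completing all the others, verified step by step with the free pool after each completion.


No process is deadlocked.
Key observation: beginning at P5, releases accumulate fast enough that every process eventually fits.
A valid finishing order for the others: P5, P0, P7, P2. Check, step by step:
  pool = (2, 2)
  run P5 (needs (2, 1), free (2, 2)); after release of (1, 2) the pool is (3, 4)
  run P0 (needs (1, 2), free (3, 4)); after release of (1, 2) the pool is (4, 6)
  run P7 (needs (4, 6), free (4, 6)); after release of (0, 1) the pool is (4, 7)
  run P2 (needs (1, 7), free (4, 7)); after release of (2, 3) the pool is (6, 10)


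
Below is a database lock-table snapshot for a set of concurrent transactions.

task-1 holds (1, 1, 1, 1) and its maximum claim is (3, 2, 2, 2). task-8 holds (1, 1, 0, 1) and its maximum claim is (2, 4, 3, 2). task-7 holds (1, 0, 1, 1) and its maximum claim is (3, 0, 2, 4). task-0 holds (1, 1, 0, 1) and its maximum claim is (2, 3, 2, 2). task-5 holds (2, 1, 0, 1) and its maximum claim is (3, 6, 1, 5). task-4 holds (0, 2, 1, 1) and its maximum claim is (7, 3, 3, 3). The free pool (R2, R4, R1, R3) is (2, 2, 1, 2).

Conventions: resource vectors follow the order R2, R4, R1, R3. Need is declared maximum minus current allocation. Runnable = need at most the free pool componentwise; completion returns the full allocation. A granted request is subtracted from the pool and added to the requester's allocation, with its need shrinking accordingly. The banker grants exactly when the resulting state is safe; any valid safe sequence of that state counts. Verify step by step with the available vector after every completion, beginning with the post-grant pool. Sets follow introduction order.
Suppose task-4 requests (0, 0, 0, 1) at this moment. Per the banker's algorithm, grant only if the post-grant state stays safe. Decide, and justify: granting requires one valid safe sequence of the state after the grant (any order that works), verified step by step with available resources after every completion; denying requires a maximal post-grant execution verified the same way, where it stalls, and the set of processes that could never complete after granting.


GRANT: granting preserves safety; a valid post-grant sequence is task-1, task-0, task-7, task-8, task-5, task-4.
Key observation: post-grant, (2, 2, 1, 1) remains, and an order beginning with task-1 completes everyone.
Step-by-step check of the post-grant state:
  pool = (2, 2, 1, 1)
  task-1: need (2, 1, 1, 1) fits (2, 2, 1, 1); releases (1, 1, 1, 1), pool now (3, 3, 2, 2)
  task-0: need (1, 2, 2, 1) fits (3, 3, 2, 2); releases (1, 1, 0, 1), pool now (4, 4, 2, 3)
  task-7: need (2, 0, 1, 3) fits (4, 4, 2, 3); releases (1, 0, 1, 1), pool now (5, 4, 3, 4)
  task-8: need (1, 3, 3, 1) fits (5, 4, 3, 4); releases (1, 1, 0, 1), pool now (6, 5, 3, 5)
  task-5: need (1, 5, 1, 4) fits (6, 5, 3, 5); releases (2, 1, 0, 1), pool now (8, 6, 3, 6)
  task-4: need (7, 1, 2, 1) fits (8, 6, 3, 6); releases (0, 2, 1, 2), pool now (8, 8, 4, 8)


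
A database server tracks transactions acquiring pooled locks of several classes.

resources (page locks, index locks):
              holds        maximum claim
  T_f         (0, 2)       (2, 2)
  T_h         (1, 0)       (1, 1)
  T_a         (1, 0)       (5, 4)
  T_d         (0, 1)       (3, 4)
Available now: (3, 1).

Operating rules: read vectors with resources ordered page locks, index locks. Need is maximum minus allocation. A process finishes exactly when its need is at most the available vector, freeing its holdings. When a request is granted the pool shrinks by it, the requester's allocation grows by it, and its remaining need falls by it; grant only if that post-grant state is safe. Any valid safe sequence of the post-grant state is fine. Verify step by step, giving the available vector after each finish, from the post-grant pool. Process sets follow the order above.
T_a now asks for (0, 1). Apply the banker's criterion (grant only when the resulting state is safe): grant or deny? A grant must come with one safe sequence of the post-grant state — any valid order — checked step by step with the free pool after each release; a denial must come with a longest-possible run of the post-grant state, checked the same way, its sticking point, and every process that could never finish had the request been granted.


DENY. Granting would leave the state unsafe.
Key observation: index locks is the bottleneck — with T_f, T_h done the pool holds (4, 2), short of every remaining need.
After a pretend grant, a maximal execution: T_f, T_h — then nothing else fits. Verifying each step:
  pool = (3, 0)
  T_f: need (2, 0) fits (3, 0); releases (0, 2), pool now (3, 2)
  T_h: need (0, 1) fits (3, 2); releases (1, 0), pool now (4, 2)
  T_a still needs (4, 3) but only (4, 2) is free — short on index locks
  T_d still needs (3, 3) but only (4, 2) is free — short on index locks
Post-grant, the permanently blocked set is T_a and T_d.


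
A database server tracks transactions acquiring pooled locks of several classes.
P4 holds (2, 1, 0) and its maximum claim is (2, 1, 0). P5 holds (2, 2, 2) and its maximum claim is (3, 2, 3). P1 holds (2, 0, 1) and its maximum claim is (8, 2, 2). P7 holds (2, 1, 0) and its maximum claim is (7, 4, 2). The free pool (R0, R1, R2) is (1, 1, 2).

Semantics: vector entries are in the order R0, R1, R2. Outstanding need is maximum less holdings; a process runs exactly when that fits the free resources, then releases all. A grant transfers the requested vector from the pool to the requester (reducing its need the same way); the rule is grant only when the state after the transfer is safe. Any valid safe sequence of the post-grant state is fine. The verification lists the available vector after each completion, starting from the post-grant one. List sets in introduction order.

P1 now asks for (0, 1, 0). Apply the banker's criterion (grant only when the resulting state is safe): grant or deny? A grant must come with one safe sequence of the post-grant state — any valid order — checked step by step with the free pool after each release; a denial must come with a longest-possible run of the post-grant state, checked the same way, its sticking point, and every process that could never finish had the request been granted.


GRANT — the state after the grant stays safe, e.g. via P5, P4, P7, P1.
Key observation: after the grant the pool drops to (1, 0, 2), which still lets P5 finish first and unwind the rest.
Check on the post-grant state, step by step:
  pool = (1, 0, 2)
  run P5 (needs (1, 0, 1), free (1, 0, 2)); after release of (2, 2, 2) the pool is (3, 2, 4)
  run P4 (needs (0, 0, 0), free (3, 2, 4)); after release of (2, 1, 0) the pool is (5, 3, 4)
  run P7 (needs (5, 3, 2), free (5, 3, 4)); after release of (2, 1, 0) the pool is (7, 4, 4)
  run P1 (needs (6, 1, 1), free (7, 4, 4)); after release of (2, 1, 1) the pool is (9, 5, 5)


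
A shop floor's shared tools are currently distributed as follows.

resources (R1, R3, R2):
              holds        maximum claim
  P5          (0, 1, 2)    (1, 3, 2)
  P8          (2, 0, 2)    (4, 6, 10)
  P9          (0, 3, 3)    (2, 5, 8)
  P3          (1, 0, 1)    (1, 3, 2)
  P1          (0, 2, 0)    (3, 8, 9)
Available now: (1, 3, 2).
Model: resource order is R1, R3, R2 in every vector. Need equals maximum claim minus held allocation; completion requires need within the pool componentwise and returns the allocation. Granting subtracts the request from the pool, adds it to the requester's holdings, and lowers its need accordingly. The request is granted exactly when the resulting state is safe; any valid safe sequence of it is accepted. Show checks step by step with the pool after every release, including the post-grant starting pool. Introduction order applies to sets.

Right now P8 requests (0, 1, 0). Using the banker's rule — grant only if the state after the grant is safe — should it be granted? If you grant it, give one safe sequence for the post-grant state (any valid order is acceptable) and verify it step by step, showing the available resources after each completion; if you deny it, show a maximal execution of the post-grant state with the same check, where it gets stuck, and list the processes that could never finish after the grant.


GRANT — the state after the grant stays safe, e.g. via P5, P3, P9, P8, P1.
Key observation: even at the reduced pool (1, 2, 2), P5 fits immediately, so safety survives the grant.
Check on the post-grant state, step by step:
  pool = (1, 2, 2)
  P5 needs (1, 2, 0) <= (1, 2, 2) -> finishes; pool += (0, 1, 2) = (1, 3, 4)
  P3 needs (0, 3, 1) <= (1, 3, 4) -> finishes; pool += (1, 0, 1) = (2, 3, 5)
  P9 needs (2, 2, 5) <= (2, 3, 5) -> finishes; pool += (0, 3, 3) = (2, 6, 8)
  P8 needs (2, 5, 8) <= (2, 6, 8) -> finishes; pool += (2, 1, 2) = (4, 7, 10)
  P1 needs (3, 6, 9) <= (4, 7, 10) -> finishes; pool += (0, 2, 0) = (4, 9, 10)


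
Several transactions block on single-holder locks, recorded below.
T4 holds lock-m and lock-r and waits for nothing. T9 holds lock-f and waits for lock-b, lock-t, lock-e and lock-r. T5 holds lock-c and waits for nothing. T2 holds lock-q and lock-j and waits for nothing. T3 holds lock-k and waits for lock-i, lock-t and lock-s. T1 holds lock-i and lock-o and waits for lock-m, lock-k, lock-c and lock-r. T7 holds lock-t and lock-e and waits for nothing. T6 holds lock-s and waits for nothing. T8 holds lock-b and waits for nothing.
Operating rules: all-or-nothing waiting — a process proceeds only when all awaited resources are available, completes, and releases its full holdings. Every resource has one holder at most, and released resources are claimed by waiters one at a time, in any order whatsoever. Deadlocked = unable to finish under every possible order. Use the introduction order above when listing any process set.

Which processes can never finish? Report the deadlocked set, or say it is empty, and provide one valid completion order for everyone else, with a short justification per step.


The deadlocked set is T3 and T1.
Key observation: the cycle T3 -> T1 -> T3 can never break — each member waits on the next; no other process is dragged down with it.
The rest can finish in the order T4, T2, T7, T6, T5, T8, T9.
Check, step by step:
  run T4 (it waits on nothing); releases lock-m and lock-r
  run T2 (it waits on nothing); releases lock-q and lock-j
  run T7 (it waits on nothing); releases lock-t and lock-e
  run T6 (it waits on nothing); releases lock-s
  run T5 (it waits on nothing); releases lock-c
  run T8 (it waits on nothing); releases lock-b
  T9 waits on lock-b, lock-t, lock-e and lock-r — all released -> runs and releases lock-f


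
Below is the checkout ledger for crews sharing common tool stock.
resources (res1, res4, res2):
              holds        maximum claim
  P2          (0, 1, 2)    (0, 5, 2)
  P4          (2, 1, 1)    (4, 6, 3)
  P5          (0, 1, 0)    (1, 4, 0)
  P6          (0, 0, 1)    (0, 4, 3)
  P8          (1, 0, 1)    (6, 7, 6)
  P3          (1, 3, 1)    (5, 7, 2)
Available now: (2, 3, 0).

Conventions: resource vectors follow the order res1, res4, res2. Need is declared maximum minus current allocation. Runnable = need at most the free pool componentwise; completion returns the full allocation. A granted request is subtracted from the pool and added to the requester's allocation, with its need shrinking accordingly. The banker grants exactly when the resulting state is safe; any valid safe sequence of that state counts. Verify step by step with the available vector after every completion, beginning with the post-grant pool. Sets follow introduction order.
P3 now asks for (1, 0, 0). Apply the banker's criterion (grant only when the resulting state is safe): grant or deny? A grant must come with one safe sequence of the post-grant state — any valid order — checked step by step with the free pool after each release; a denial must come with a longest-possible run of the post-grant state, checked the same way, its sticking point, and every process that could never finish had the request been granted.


DENY. Granting would leave the state unsafe.
Key observation: once P5, P2, P6 finish, the pool peaks at (1, 5, 3) — and every remaining process still needs more res1 than that.
Pretend the grant happened; the run P5, P2, P6 goes as far as possible. Check, step by step:
  pool = (1, 3, 0)
  run P5 (needs (1, 3, 0), free (1, 3, 0)); after release of (0, 1, 0) the pool is (1, 4, 0)
  run P2 (needs (0, 4, 0), free (1, 4, 0)); after release of (0, 1, 2) the pool is (1, 5, 2)
  run P6 (needs (0, 4, 2), free (1, 5, 2)); after release of (0, 0, 1) the pool is (1, 5, 3)
  P4 still needs (2, 5, 2) but only (1, 5, 3) is free — short on res1
  P8 still needs (5, 7, 5) but only (1, 5, 3) is free — short on res1, res4 and res2
  P3 still needs (3, 4, 1) but only (1, 5, 3) is free — short on res1
Processes that could never finish after the grant: P4, P8 and P3.


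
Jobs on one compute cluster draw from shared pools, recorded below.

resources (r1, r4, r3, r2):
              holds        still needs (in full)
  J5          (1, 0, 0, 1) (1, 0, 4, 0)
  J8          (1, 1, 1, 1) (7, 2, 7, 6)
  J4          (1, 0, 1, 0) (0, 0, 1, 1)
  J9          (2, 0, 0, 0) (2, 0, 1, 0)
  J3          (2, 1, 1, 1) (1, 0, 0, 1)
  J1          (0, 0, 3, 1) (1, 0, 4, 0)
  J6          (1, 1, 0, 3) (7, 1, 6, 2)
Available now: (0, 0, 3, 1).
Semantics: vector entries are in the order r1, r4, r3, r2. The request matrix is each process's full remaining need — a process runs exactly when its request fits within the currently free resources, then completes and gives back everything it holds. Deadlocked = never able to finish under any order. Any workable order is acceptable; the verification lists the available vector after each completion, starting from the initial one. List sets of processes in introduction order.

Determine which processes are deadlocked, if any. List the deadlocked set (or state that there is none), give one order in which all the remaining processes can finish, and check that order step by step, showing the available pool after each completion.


The deadlocked set is J8 and J6.
Key observation: after J4, J3, J5, J1, J9 complete, (6, 1, 8, 4) is the best the pool ever gets, yet each leftover process wants more r1.
One completion order for the rest: J4, J3, J5, J1, J9. Check, step by step:
  pool = (0, 0, 3, 1)
  run J4 (needs (0, 0, 1, 1), free (0, 0, 3, 1)); after release of (1, 0, 1, 0) the pool is (1, 0, 4, 1)
  run J3 (needs (1, 0, 0, 1), free (1, 0, 4, 1)); after release of (2, 1, 1, 1) the pool is (3, 1, 5, 2)
  run J5 (needs (1, 0, 4, 0), free (3, 1, 5, 2)); after release of (1, 0, 0, 1) the pool is (4, 1, 5, 3)
  run J1 (needs (1, 0, 4, 0), free (4, 1, 5, 3)); after release of (0, 0, 3, 1) the pool is (4, 1, 8, 4)
  run J9 (needs (2, 0, 1, 0), free (4, 1, 8, 4)); after release of (2, 0, 0, 0) the pool is (6, 1, 8, 4)
The blocked processes can never fit:
  J8 still needs (7, 2, 7, 6) but only (6, 1, 8, 4) is free — short on r1, r4 and r2
  J6 still needs (7, 1, 6, 2) but only (6, 1, 8, 4) is free — short on r1


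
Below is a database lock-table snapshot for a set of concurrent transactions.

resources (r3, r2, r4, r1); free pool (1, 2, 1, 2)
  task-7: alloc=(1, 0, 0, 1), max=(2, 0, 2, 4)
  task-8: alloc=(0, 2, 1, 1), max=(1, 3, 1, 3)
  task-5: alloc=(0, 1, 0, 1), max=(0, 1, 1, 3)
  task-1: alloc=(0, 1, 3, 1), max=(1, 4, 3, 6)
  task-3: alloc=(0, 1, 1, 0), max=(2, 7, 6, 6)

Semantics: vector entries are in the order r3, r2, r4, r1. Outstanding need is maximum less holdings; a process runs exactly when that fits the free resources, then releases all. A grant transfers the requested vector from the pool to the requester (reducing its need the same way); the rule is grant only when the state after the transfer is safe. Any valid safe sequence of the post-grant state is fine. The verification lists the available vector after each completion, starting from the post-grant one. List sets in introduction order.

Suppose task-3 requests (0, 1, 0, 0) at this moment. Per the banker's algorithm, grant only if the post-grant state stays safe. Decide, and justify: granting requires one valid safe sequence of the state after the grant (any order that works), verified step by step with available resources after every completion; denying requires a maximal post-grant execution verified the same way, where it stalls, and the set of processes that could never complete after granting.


GRANT: granting preserves safety; a valid post-grant sequence is task-5, task-8, task-7, task-1, task-3.
Key observation: granting shrinks the pool to (1, 1, 1, 2), yet task-5 still fits and the chain goes through.
Step-by-step check of the post-grant state:
  pool = (1, 1, 1, 2)
  task-5: need (0, 0, 1, 2) fits (1, 1, 1, 2); releases (0, 1, 0, 1), pool now (1, 2, 1, 3)
  task-8: need (1, 1, 0, 2) fits (1, 2, 1, 3); releases (0, 2, 1, 1), pool now (1, 4, 2, 4)
  task-7: need (1, 0, 2, 3) fits (1, 4, 2, 4); releases (1, 0, 0, 1), pool now (2, 4, 2, 5)
  task-1: need (1, 3, 0, 5) fits (2, 4, 2, 5); releases (0, 1, 3, 1), pool now (2, 5, 5, 6)
  task-3: need (2, 5, 5, 6) fits (2, 5, 5, 6); releases (0, 2, 1, 0), pool now (2, 7, 6, 6)


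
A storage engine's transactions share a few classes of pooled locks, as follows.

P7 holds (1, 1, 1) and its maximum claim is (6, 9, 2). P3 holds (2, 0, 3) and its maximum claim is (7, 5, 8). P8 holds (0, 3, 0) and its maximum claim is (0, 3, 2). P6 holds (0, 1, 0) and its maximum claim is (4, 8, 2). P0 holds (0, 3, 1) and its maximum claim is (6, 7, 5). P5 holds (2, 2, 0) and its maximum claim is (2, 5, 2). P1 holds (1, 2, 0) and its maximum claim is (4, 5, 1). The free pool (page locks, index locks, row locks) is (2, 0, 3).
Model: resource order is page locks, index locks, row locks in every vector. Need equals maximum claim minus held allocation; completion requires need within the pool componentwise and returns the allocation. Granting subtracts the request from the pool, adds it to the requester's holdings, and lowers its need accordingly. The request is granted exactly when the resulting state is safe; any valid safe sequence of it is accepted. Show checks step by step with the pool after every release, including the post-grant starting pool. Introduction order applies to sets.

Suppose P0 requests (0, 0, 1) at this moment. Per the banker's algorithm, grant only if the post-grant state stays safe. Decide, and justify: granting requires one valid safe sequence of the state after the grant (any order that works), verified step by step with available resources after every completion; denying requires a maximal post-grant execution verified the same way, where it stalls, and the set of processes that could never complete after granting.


GRANT — the state after the grant stays safe, e.g. via P8, P5, P1, P6, P7, P0, P3.
Key observation: granting shrinks the pool to (2, 0, 2), yet P8 still fits and the chain goes through.
Step-by-step check of the post-grant state:
  pool = (2, 0, 2)
  P8: need (0, 0, 2) fits (2, 0, 2); releases (0, 3, 0), pool now (2, 3, 2)
  P5: need (0, 3, 2) fits (2, 3, 2); releases (2, 2, 0), pool now (4, 5, 2)
  P1: need (3, 3, 1) fits (4, 5, 2); releases (1, 2, 0), pool now (5, 7, 2)
  P6: need (4, 7, 2) fits (5, 7, 2); releases (0, 1, 0), pool now (5, 8, 2)
  P7: need (5, 8, 1) fits (5, 8, 2); releases (1, 1, 1), pool now (6, 9, 3)
  P0: need (6, 4, 3) fits (6, 9, 3); releases (0, 3, 2), pool now (6, 12, 5)
  P3: need (5, 5, 5) fits (6, 12, 5); releases (2, 0, 3), pool now (8, 12, 8)


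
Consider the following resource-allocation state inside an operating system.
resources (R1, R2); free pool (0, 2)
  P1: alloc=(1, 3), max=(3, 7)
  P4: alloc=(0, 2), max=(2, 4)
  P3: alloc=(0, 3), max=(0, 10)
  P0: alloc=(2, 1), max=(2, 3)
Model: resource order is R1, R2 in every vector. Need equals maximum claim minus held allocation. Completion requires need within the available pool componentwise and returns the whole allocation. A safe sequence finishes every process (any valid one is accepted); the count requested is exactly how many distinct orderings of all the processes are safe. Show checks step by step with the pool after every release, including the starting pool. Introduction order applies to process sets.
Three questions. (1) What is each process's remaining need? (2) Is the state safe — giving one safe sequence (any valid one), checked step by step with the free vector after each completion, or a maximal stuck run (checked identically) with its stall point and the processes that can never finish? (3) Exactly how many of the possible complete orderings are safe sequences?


(1) Remaining need (order R1, R2):
  P1: (2, 4)
  P4: (2, 2)
  P3: (0, 7)
  P0: (0, 2)
(2) SAFE. One safe sequence: P0, P4, P1, P3.
Key observation: the first exact fit in this order is P0 — it needs (0, 2) with (0, 2) free, meeting a requested resource to the last unit.
Check, step by step:
  pool = (0, 2)
  P0: need (0, 2) fits (0, 2); releases (2, 1), pool now (2, 3)
  P4: need (2, 2) fits (2, 3); releases (0, 2), pool now (2, 5)
  P1: need (2, 4) fits (2, 5); releases (1, 3), pool now (3, 8)
  P3: need (0, 7) fits (3, 8); releases (0, 3), pool now (3, 11)
(3) The exact count: 1 of the possible complete orderings is a safe sequence.


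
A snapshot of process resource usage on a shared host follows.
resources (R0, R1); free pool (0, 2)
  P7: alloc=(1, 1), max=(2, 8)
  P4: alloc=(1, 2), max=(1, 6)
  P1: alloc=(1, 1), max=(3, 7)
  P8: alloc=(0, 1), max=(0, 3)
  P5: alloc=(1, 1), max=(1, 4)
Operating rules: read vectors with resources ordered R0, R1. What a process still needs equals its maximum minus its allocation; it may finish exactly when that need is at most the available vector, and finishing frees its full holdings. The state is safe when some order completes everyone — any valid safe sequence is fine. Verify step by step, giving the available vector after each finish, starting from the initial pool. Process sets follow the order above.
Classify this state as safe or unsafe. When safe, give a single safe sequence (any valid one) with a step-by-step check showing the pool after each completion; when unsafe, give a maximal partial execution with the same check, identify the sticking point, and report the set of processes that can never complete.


The state is SAFE; one workable sequence: P8, P5, P4, P1, P7.
Key observation: reading the order forward, P8 is the first process whose need (0, 2) meets the free pool (0, 2) exactly on a resource it requests.
Walking it through:
  pool = (0, 2)
  P8 needs (0, 2) <= (0, 2) -> finishes; pool += (0, 1) = (0, 3)
  P5 needs (0, 3) <= (0, 3) -> finishes; pool += (1, 1) = (1, 4)
  P4 needs (0, 4) <= (1, 4) -> finishes; pool += (1, 2) = (2, 6)
  P1 needs (2, 6) <= (2, 6) -> finishes; pool += (1, 1) = (3, 7)
  P7 needs (1, 7) <= (3, 7) -> finishes; pool += (1, 1) = (4, 8)


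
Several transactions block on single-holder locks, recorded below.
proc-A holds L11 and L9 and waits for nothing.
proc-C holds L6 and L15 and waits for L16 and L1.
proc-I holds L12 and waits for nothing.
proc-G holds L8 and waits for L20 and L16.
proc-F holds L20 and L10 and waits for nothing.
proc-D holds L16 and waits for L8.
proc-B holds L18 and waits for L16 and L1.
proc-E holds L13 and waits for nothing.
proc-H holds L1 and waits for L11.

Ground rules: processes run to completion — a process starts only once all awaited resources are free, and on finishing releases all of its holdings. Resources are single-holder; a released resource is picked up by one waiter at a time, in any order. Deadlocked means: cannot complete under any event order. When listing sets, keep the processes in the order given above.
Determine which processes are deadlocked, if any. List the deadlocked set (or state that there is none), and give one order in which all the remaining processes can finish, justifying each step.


The deadlocked set is proc-C, proc-G, proc-D and proc-B.
Key observation: the knot is the closed ring of waits proc-D -> proc-G -> proc-D; proc-C and proc-B wait into the deadlock from upstream.
One completion order for the rest: proc-E, proc-A, proc-I, proc-F, proc-H.
Step-by-step check:
  run proc-E (it waits on nothing); releases L13
  run proc-A (it waits on nothing); releases L11 and L9
  run proc-I (it waits on nothing); releases L12
  run proc-F (it waits on nothing); releases L20 and L10
  proc-H: everything it awaited (L11) is free; runs, freeing L1


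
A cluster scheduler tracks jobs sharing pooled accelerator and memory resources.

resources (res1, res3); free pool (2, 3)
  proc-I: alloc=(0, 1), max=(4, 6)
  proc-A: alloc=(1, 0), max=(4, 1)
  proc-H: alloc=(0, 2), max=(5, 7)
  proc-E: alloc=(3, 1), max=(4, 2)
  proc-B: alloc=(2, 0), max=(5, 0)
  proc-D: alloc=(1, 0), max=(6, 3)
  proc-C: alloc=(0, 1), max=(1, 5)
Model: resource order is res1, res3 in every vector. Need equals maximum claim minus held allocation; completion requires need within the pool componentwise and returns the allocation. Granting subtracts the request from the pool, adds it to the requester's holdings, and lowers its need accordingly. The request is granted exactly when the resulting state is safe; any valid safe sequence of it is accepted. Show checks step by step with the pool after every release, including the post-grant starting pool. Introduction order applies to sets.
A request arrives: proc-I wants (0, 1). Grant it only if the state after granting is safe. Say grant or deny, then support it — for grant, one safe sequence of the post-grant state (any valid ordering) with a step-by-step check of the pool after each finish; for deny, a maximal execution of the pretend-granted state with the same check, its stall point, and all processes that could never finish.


DENY: after the grant no complete ordering would exist.
Key observation: after proc-E, proc-A, proc-D, proc-B complete, (9, 3) is the best the pool ever gets, yet each leftover process wants more res3.
After a pretend grant, a maximal execution: proc-E, proc-A, proc-D, proc-B — then nothing else fits. Check, step by step:
  pool = (2, 2)
  proc-E needs (1, 1) <= (2, 2) -> finishes; pool += (3, 1) = (5, 3)
  proc-A needs (3, 1) <= (5, 3) -> finishes; pool += (1, 0) = (6, 3)
  proc-D needs (5, 3) <= (6, 3) -> finishes; pool += (1, 0) = (7, 3)
  proc-B needs (3, 0) <= (7, 3) -> finishes; pool += (2, 0) = (9, 3)
  blocked: proc-I wants (4, 4), pool (9, 3) — not enough res3
  blocked: proc-H wants (5, 5), pool (9, 3) — not enough res3
  blocked: proc-C wants (1, 4), pool (9, 3) — not enough res3
Post-grant, the permanently blocked set is proc-I, proc-H and proc-C.
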